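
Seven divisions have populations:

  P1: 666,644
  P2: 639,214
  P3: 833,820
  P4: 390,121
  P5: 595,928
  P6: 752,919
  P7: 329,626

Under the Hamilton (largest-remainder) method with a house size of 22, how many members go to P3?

The standard divisor is 4208272/22 ≈ 191285.091.
Standard quotas: P1 3.4851, P2 3.3417, P3 4.3590, P4 2.0395, P5 3.1154, P6 3.9361, P7 1.7232.
Lower quotas: P1 3, P2 3, P3 4, P4 2, P5 3, P6 3, P7 1 (sum 19, leaving 3 seats).
Remainders in descending order: P6 0.9361, P7 0.7232, P1 0.4851, P3 0.3590, P2 0.3417, P5 0.1154, P4 0.0395.
Largest remainders: P6, P7, P1 receive the extra seats.
P3 receives 4.

4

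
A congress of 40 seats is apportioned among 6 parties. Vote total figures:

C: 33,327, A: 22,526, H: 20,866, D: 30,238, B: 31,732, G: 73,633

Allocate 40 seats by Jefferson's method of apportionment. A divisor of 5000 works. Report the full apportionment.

With modified divisor 5000: modified quotas C 6.665, A 4.505, H 4.173, D 6.048, B 6.346, G 14.727.
Rounding down: C 6, A 4, H 4, D 6, B 6, G 14 (total 40).

C 6, A 4, H 4, D 6, B 6, G 14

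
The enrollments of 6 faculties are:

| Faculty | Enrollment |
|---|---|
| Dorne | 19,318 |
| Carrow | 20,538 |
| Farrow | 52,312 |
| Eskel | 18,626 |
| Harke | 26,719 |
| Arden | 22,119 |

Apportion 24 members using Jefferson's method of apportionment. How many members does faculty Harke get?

Standard divisor 159632/24 ≈ 6651.333; standard quotas: Dorne 2.904, Carrow 3.088, Farrow 7.865, Eskel 2.800, Harke 4.017, Arden 3.325.
Rounding down gives 2, 3, 7, 2, 4, 3 = 21 seats, so the divisor must be adjusted.
With modified divisor 6000: modified quotas Dorne 3.220, Carrow 3.423, Farrow 8.719, Eskel 3.104, Harke 4.453, Arden 3.687.
Rounding down: Dorne 3, Carrow 3, Farrow 8, Eskel 3, Harke 4, Arden 3 (total 24).
Harke receives 4.

4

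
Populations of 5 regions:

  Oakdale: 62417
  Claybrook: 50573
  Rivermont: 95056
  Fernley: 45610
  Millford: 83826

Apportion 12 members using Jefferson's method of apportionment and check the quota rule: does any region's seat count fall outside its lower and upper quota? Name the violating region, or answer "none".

none

Standard quotas: Oakdale 2.219, Claybrook 1.798, Rivermont 3.380, Fernley 1.622, Millford 2.981.
Jefferson allocation: Oakdale 2, Claybrook 2, Rivermont 4, Fernley 1, Millford 3.
Every allocation lies between the lower and upper quota.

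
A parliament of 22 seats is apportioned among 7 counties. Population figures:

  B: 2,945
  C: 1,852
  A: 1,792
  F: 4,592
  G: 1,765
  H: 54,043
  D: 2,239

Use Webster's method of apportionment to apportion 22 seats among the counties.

Standard divisor 69228/22 ≈ 3146.727; standard quotas: B 0.936, C 0.589, A 0.569, F 1.459, G 0.561, H 17.174, D 0.712.
Rounding to the nearest integer gives 1, 1, 1, 1, 1, 17, 1 = 23 seats, so the divisor must be adjusted.
With modified divisor 3380: modified quotas B 0.871, C 0.548, A 0.530, F 1.359, G 0.522, H 15.989, D 0.662.
Rounding to the nearest integer: B 1, C 1, A 1, F 1, G 1, H 16, D 1 (total 22).

B=1, C=1, A=1, F=1, G=1, H=16, D=1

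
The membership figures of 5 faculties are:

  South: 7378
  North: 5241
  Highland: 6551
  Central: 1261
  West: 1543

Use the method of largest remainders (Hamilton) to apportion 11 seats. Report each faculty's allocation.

Standard divisor: 21974 ÷ 11 ≈ 1997.636.
Standard quotas: South 3.6934, North 2.6236, Highland 3.2794, Central 0.6312, West 0.7724.
Lower quotas: South 3, North 2, Highland 3, Central 0, West 0 (sum 8, leaving 3 seats).
Remainders in descending order: West 0.7724, South 0.6934, Central 0.6312, North 0.6236, Highland 0.2794.
Largest remainders: West, South, Central receive the extra seats.

South 4, North 2, Highland 3, Central 1, West 1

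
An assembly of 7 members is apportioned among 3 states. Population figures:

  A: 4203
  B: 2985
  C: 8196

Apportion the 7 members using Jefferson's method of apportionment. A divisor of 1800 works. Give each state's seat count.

With modified divisor 1800: modified quotas A 2.335, B 1.658, C 4.553.
Rounding down: A 2, B 1, C 4 (total 7).

A 2, B 1, C 4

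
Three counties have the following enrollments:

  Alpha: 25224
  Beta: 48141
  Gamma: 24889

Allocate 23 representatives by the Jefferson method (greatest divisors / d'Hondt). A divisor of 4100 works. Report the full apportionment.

With modified divisor 4100: modified quotas Alpha 6.152, Beta 11.742, Gamma 6.070.
Rounding down: Alpha 6, Beta 11, Gamma 6 (total 23).

Alpha 6, Beta 11, Gamma 6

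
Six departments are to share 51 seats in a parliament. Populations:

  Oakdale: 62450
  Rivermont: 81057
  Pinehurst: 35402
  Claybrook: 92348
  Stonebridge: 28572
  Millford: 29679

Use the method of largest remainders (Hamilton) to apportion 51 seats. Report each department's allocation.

Oakdale 10, Rivermont 13, Pinehurst 5, Claybrook 14, Stonebridge 4, Millford 5

The standard divisor is 329508/51 ≈ 6460.941.
Standard quotas: Oakdale 9.6658, Rivermont 12.5457, Pinehurst 5.4794, Claybrook 14.2933, Stonebridge 4.4223, Millford 4.5936.
Lower quotas: Oakdale 9, Rivermont 12, Pinehurst 5, Claybrook 14, Stonebridge 4, Millford 4 (sum 48, leaving 3 seats).
Remainders in descending order: Oakdale 0.6658, Millford 0.5936, Rivermont 0.5457, Pinehurst 0.4794, Stonebridge 0.4223, Claybrook 0.2933.
The surplus seats go to Oakdale, Millford, Rivermont.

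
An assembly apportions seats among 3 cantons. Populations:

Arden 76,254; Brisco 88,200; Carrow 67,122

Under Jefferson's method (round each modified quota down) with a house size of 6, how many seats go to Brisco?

2

Standard divisor 231576/6 ≈ 38596; standard quotas: Arden 1.976, Brisco 2.285, Carrow 1.739.
Rounding down gives 1, 2, 1 = 4 seats, so the divisor must be adjusted.
With modified divisor 31500: modified quotas Arden 2.421, Brisco 2.800, Carrow 2.131.
Rounding down: Arden 2, Brisco 2, Carrow 2 (total 6).
Brisco receives 2.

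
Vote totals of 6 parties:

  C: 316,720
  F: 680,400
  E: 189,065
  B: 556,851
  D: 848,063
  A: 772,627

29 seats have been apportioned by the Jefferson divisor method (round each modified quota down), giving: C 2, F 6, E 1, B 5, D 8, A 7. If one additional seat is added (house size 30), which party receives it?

Priority for the next seat is population ÷ (current seats + 1).
Priorities: C 105573.333, F 97200.000, E 94532.500, B 92808.500, D 94229.222, A 96578.375.
Highest priority: C.

C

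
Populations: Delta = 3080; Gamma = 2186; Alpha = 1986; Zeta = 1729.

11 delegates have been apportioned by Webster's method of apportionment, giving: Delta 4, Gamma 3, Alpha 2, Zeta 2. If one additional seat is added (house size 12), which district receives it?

Alpha

Priority for the next seat is population ÷ (current seats + 0.5).
Priorities: Delta 684.444, Gamma 624.571, Alpha 794.400, Zeta 691.600.
Highest priority: Alpha.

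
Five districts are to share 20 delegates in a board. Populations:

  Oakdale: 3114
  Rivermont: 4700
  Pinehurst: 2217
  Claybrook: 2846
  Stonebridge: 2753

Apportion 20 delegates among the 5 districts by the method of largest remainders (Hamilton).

Standard divisor: 15630 ÷ 20 ≈ 781.5.
Standard quotas: Oakdale 3.985, Rivermont 6.014, Pinehurst 2.837, Claybrook 3.642, Stonebridge 3.523.
Lower quotas: Oakdale 3, Rivermont 6, Pinehurst 2, Claybrook 3, Stonebridge 3 (sum 17, leaving 3 seats).
Remainders in descending order: Oakdale 0.985, Pinehurst 0.837, Claybrook 0.642, Stonebridge 0.523, Rivermont 0.014.
The surplus seats go to Oakdale, Pinehurst, Claybrook.

Oakdale 4, Rivermont 6, Pinehurst 3, Claybrook 4, Stonebridge 3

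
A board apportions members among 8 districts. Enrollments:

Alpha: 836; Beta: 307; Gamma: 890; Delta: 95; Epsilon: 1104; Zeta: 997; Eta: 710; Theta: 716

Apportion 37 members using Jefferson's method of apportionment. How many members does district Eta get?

5

Standard divisor 5655/37 ≈ 152.838; standard quotas: Alpha 5.470, Beta 2.009, Gamma 5.823, Delta 0.622, Epsilon 7.223, Zeta 6.523, Eta 4.645, Theta 4.685.
Rounding down gives 5, 2, 5, 0, 7, 6, 4, 4 = 33 seats, so the divisor must be adjusted.
With modified divisor 140: modified quotas Alpha 5.971, Beta 2.193, Gamma 6.357, Delta 0.679, Epsilon 7.886, Zeta 7.121, Eta 5.071, Theta 5.114.
Rounding down: Alpha 5, Beta 2, Gamma 6, Delta 0, Epsilon 7, Zeta 7, Eta 5, Theta 5 (total 37).
Eta receives 5.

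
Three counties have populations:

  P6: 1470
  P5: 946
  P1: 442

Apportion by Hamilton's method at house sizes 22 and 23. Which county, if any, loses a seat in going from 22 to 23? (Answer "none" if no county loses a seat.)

P1

At 22 seats: P6 11, P5 7, P1 4.
At 23 seats: P6 12, P5 8, P1 3.
P1 drops from 4 to 3.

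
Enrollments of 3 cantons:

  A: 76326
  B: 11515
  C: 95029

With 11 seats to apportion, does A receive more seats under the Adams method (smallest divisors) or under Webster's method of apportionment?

Adams

Adams: A 5, B 1, C 5.
Webster: A 4, B 1, C 6.
A gets 5 under Adams and 4 under Webster.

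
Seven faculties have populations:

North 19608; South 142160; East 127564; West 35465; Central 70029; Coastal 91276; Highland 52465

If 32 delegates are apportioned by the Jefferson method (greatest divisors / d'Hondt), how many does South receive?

9

Standard divisor 538567/32 ≈ 16830.219; standard quotas: North 1.165, South 8.447, East 7.579, West 2.107, Central 4.161, Coastal 5.423, Highland 3.117.
Rounding down gives 1, 8, 7, 2, 4, 5, 3 = 30 seats, so the divisor must be adjusted.
With modified divisor 15500: modified quotas North 1.265, South 9.172, East 8.230, West 2.288, Central 4.518, Coastal 5.889, Highland 3.385.
Rounding down: North 1, South 9, East 8, West 2, Central 4, Coastal 5, Highland 3 (total 32).
South receives 9.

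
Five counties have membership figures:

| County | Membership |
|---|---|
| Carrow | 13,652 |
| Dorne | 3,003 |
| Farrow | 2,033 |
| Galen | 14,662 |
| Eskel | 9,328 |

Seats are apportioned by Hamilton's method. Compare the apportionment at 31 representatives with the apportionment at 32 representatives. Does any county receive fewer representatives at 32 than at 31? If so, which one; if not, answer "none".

none

At 31 seats: Carrow 10, Dorne 2, Farrow 1, Galen 11, Eskel 7.
At 32 seats: Carrow 10, Dorne 2, Farrow 2, Galen 11, Eskel 7.
No county's allocation decreased.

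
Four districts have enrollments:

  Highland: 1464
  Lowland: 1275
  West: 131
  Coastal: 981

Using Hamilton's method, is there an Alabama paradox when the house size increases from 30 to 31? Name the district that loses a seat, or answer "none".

At 30 seats: Highland 11, Lowland 10, West 1, Coastal 8.
At 31 seats: Highland 12, Lowland 10, West 1, Coastal 8.
No district's allocation decreased.

none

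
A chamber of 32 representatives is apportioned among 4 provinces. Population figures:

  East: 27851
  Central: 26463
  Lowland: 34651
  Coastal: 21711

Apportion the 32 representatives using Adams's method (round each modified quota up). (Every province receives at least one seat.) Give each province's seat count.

East: 8, Central: 8, Lowland: 10, Coastal: 6

Standard divisor 110676/32 ≈ 3458.625; standard quotas: East 8.053, Central 7.651, Lowland 10.019, Coastal 6.277.
Rounding up gives 9, 8, 11, 7 = 35 seats, so the divisor must be adjusted.
With modified divisor 3700: modified quotas East 7.527, Central 7.152, Lowland 9.365, Coastal 5.868.
Rounding up: East 8, Central 8, Lowland 10, Coastal 6 (total 32).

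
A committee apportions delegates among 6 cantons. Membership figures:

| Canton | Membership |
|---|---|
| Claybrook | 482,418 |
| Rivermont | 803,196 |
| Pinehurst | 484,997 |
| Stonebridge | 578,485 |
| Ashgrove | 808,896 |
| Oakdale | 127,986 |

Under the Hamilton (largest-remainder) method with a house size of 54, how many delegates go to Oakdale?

2

The standard divisor is 3285978/54 ≈ 60851.444.
Standard quotas: Claybrook 7.9278, Rivermont 13.1993, Pinehurst 7.9702, Stonebridge 9.5065, Ashgrove 13.2930, Oakdale 2.1033.
Lower quotas: Claybrook 7, Rivermont 13, Pinehurst 7, Stonebridge 9, Ashgrove 13, Oakdale 2 (sum 51, leaving 3 seats).
Remainders in descending order: Pinehurst 0.9702, Claybrook 0.9278, Stonebridge 0.5065, Ashgrove 0.2930, Rivermont 0.1993, Oakdale 0.1033.
The surplus seats go to Pinehurst, Claybrook, Stonebridge.
Oakdale receives 2.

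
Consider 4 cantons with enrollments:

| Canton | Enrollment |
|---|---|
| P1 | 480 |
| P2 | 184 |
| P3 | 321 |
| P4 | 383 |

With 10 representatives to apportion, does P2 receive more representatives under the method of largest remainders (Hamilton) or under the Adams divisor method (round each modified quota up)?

Adams

Hamilton: P1 4, P2 1, P3 2, P4 3.
Adams: P1 3, P2 2, P3 2, P4 3.
P2 gets 1 under Hamilton and 2 under Adams.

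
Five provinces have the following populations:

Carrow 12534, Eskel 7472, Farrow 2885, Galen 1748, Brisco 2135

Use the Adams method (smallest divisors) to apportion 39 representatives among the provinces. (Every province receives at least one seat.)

Carrow 18; Eskel 11; Farrow 4; Galen 3; Brisco 3

Standard divisor 26774/39 ≈ 686.513; standard quotas: Carrow 18.257, Eskel 10.884, Farrow 4.202, Galen 2.546, Brisco 3.110.
Rounding up gives 19, 11, 5, 3, 4 = 42 seats, so the divisor must be adjusted.
With modified divisor 730: modified quotas Carrow 17.170, Eskel 10.236, Farrow 3.952, Galen 2.395, Brisco 2.925.
Rounding up: Carrow 18, Eskel 11, Farrow 4, Galen 3, Brisco 3 (total 39).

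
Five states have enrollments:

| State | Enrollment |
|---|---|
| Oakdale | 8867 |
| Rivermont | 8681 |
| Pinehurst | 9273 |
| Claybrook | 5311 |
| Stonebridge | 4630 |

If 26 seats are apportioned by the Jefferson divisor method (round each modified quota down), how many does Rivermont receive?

6

Standard divisor 36762/26 ≈ 1413.923; standard quotas: Oakdale 6.271, Rivermont 6.140, Pinehurst 6.558, Claybrook 3.756, Stonebridge 3.275.
Rounding down gives 6, 6, 6, 3, 3 = 24 seats, so the divisor must be adjusted.
With modified divisor 1300: modified quotas Oakdale 6.821, Rivermont 6.678, Pinehurst 7.133, Claybrook 4.085, Stonebridge 3.562.
Rounding down: Oakdale 6, Rivermont 6, Pinehurst 7, Claybrook 4, Stonebridge 3 (total 26).
Rivermont receives 6.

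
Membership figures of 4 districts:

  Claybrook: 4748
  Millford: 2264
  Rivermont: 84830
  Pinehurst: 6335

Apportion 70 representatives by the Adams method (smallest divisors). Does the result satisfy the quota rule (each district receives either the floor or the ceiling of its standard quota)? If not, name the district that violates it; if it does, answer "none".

Rivermont

Standard quotas: Claybrook 3.385, Millford 1.614, Rivermont 60.484, Pinehurst 4.517.
Adams allocation: Claybrook 4, Millford 2, Rivermont 59, Pinehurst 5.
Rivermont has quota 60.484 (lower 60, upper 61) but receives 59 — outside the quota interval.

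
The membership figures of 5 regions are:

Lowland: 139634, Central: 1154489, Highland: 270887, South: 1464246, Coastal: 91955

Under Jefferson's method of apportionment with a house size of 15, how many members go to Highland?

Standard divisor 3121211/15 ≈ 208080.733; standard quotas: Lowland 0.671, Central 5.548, Highland 1.302, South 7.037, Coastal 0.442.
Rounding down gives 0, 5, 1, 7, 0 = 13 seats, so the divisor must be adjusted.
With modified divisor 174000: modified quotas Lowland 0.802, Central 6.635, Highland 1.557, South 8.415, Coastal 0.528.
Rounding down: Lowland 0, Central 6, Highland 1, South 8, Coastal 0 (total 15).
Highland receives 1.

1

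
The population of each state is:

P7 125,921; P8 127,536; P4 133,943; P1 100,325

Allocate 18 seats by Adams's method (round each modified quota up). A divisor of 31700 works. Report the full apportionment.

With modified divisor 31700: modified quotas P7 3.972, P8 4.023, P4 4.225, P1 3.165.
Rounding up: P7 4, P8 5, P4 5, P1 4 (total 18).

P7 4, P8 5, P4 5, P1 4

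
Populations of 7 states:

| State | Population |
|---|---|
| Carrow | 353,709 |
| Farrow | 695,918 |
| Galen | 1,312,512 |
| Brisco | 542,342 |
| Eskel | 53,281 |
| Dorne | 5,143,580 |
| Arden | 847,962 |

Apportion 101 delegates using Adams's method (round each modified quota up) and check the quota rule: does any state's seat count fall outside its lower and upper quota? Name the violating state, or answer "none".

Dorne

Standard quotas: Carrow 3.992, Farrow 7.854, Galen 14.813, Brisco 6.121, Eskel 0.601, Dorne 58.049, Arden 9.570.
Adams allocation: Carrow 4, Farrow 8, Galen 15, Brisco 6, Eskel 1, Dorne 57, Arden 10.
Dorne has quota 58.049 (lower 58, upper 59) but receives 57 — outside the quota interval.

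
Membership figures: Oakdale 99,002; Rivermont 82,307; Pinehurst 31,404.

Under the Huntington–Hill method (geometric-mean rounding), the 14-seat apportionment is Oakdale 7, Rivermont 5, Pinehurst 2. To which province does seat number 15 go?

Priority for the next seat is population ÷ (√(s·(s+1))).
Priorities: Oakdale 13229.699, Rivermont 15027.134, Pinehurst 12820.629.
Highest priority: Rivermont.

Rivermont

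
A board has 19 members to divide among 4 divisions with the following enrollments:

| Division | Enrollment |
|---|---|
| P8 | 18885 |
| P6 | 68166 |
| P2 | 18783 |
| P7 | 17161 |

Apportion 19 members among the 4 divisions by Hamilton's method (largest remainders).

P8 3; P6 10; P2 3; P7 3

Total 122995; standard divisor 122995/19 ≈ 6473.421.
Standard quotas: P8 2.9173, P6 10.5301, P2 2.9016, P7 2.6510.
Lower quotas: P8 2, P6 10, P2 2, P7 2 (sum 16, leaving 3 seats).
Remainders in descending order: P8 0.9173, P2 0.9016, P7 0.6510, P6 0.5301.
Largest remainders: P8, P2, P7 receive the extra seats.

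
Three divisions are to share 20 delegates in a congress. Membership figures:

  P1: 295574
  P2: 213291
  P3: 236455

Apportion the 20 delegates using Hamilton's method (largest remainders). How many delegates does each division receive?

The standard divisor is 745320/20 = 37266.
Standard quotas: P1 7.9315, P2 5.7235, P3 6.3451.
Lower quotas: P1 7, P2 5, P3 6 (sum 18, leaving 2 seats).
Remainders in descending order: P1 0.9315, P2 0.7235, P3 0.3451.
The surplus seats go to P1, P2.

P1=8; P2=6; P3=6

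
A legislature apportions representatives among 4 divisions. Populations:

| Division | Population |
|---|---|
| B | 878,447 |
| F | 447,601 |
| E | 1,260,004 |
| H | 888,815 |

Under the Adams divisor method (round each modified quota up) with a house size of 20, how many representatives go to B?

Standard divisor 3474867/20 ≈ 173743.35; standard quotas: B 5.056, F 2.576, E 7.252, H 5.116.
Rounding up gives 6, 3, 8, 6 = 23 seats, so the divisor must be adjusted.
With modified divisor 195000: modified quotas B 4.505, F 2.295, E 6.462, H 4.558.
Rounding up: B 5, F 3, E 7, H 5 (total 20).
B receives 5.

5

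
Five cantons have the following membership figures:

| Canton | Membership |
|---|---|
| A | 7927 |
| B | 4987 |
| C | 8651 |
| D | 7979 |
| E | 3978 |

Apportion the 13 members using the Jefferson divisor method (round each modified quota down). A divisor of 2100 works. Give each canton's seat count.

With modified divisor 2100: modified quotas A 3.775, B 2.375, C 4.120, D 3.800, E 1.894.
Rounding down: A 3, B 2, C 4, D 3, E 1 (total 13).

A 3, B 2, C 4, D 3, E 1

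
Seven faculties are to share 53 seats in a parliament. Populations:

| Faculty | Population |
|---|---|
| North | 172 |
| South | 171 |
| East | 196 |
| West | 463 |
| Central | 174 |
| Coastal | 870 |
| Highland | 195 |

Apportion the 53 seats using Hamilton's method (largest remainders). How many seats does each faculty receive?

North 4, South 4, East 5, West 11, Central 4, Coastal 20, Highland 5

The standard divisor is 2241/53 ≈ 42.283.
Standard quotas: North 4.068, South 4.044, East 4.635, West 10.950, Central 4.115, Coastal 20.576, Highland 4.612.
Lower quotas: North 4, South 4, East 4, West 10, Central 4, Coastal 20, Highland 4 (sum 50, leaving 3 seats).
Remainders in descending order: West 0.950, East 0.635, Highland 0.612, Coastal 0.576, Central 0.115, North 0.068, South 0.044.
The surplus seats go to West, East, Highland.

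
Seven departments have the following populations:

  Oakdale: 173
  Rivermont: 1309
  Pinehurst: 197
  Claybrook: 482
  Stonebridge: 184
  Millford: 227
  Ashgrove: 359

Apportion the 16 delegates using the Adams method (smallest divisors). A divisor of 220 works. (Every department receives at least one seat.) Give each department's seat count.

With modified divisor 220: modified quotas Oakdale 0.786, Rivermont 5.950, Pinehurst 0.895, Claybrook 2.191, Stonebridge 0.836, Millford 1.032, Ashgrove 1.632.
Rounding up: Oakdale 1, Rivermont 6, Pinehurst 1, Claybrook 3, Stonebridge 1, Millford 2, Ashgrove 2 (total 16).

Oakdale 1; Rivermont 6; Pinehurst 1; Claybrook 3; Stonebridge 1; Millford 2; Ashgrove 2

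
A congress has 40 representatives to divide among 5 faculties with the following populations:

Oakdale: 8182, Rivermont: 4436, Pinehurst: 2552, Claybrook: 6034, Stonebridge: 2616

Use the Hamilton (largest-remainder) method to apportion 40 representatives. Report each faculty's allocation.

The standard divisor is 23820/40 ≈ 595.5.
Standard quotas: Oakdale 13.7397, Rivermont 7.4492, Pinehurst 4.2855, Claybrook 10.1327, Stonebridge 4.3929.
Lower quotas: Oakdale 13, Rivermont 7, Pinehurst 4, Claybrook 10, Stonebridge 4 (sum 38, leaving 2 seats).
Remainders in descending order: Oakdale 0.7397, Rivermont 0.4492, Stonebridge 0.3929, Pinehurst 0.2855, Claybrook 0.1327.
The surplus seats go to Oakdale, Rivermont.

Oakdale 14; Rivermont 8; Pinehurst 4; Claybrook 10; Stonebridge 4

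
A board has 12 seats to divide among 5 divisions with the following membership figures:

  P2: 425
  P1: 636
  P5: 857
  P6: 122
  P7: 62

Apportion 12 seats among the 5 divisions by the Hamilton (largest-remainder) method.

Total 2102; standard divisor 2102/12 ≈ 175.167.
Standard quotas: P2 2.426, P1 3.631, P5 4.892, P6 0.696, P7 0.354.
Lower quotas: P2 2, P1 3, P5 4, P6 0, P7 0 (sum 9, leaving 3 seats).
Remainders in descending order: P5 0.892, P6 0.696, P1 0.631, P2 0.426, P7 0.354.
The surplus seats go to P5, P6, P1.

P2: 2; P1: 4; P5: 5; P6: 1; P7: 0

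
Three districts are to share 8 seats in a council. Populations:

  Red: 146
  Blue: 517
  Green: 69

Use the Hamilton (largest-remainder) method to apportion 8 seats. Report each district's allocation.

Red 1, Blue 6, Green 1

The standard divisor is 732/8 ≈ 91.5.
Standard quotas: Red 1.596, Blue 5.650, Green 0.754.
Lower quotas: Red 1, Blue 5, Green 0 (sum 6, leaving 2 seats).
Remainders in descending order: Green 0.754, Blue 0.650, Red 0.596.
The surplus seats go to Green, Blue.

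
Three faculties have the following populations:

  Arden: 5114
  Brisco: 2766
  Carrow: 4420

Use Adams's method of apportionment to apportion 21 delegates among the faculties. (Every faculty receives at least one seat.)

Standard divisor 12300/21 ≈ 585.714; standard quotas: Arden 8.731, Brisco 4.722, Carrow 7.546.
Rounding up gives 9, 5, 8 = 22 seats, so the divisor must be adjusted.
With modified divisor 635: modified quotas Arden 8.054, Brisco 4.356, Carrow 6.961.
Rounding up: Arden 9, Brisco 5, Carrow 7 (total 21).

Arden 9; Brisco 5; Carrow 7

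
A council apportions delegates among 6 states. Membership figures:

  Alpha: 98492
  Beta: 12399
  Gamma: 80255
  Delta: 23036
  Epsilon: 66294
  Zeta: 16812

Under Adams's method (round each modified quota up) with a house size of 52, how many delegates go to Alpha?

Standard divisor 297288/52 ≈ 5717.077; standard quotas: Alpha 17.228, Beta 2.169, Gamma 14.038, Delta 4.029, Epsilon 11.596, Zeta 2.941.
Rounding up gives 18, 3, 15, 5, 12, 3 = 56 seats, so the divisor must be adjusted.
With modified divisor 6100: modified quotas Alpha 16.146, Beta 2.033, Gamma 13.157, Delta 3.776, Epsilon 10.868, Zeta 2.756.
Rounding up: Alpha 17, Beta 3, Gamma 14, Delta 4, Epsilon 11, Zeta 3 (total 52).
Alpha receives 17.

17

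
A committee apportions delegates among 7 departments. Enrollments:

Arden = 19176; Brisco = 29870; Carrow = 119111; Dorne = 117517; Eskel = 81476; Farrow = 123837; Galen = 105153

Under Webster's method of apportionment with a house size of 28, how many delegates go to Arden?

Standard divisor 596140/28 ≈ 21290.714; standard quotas: Arden 0.901, Brisco 1.403, Carrow 5.595, Dorne 5.520, Eskel 3.827, Farrow 5.816, Galen 4.939.
Rounding to the nearest integer gives 1, 1, 6, 6, 4, 6, 5 = 29 seats, so the divisor must be adjusted.
With modified divisor 21500: modified quotas Arden 0.892, Brisco 1.389, Carrow 5.540, Dorne 5.466, Eskel 3.790, Farrow 5.760, Galen 4.891.
Rounding to the nearest integer: Arden 1, Brisco 1, Carrow 6, Dorne 5, Eskel 4, Farrow 6, Galen 5 (total 28).
Arden receives 1.

1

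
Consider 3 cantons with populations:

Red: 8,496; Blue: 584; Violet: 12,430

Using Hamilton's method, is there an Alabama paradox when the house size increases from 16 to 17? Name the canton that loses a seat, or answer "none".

At 16 seats: Red 6, Blue 1, Violet 9.
At 17 seats: Red 7, Blue 0, Violet 10.
Blue drops from 1 to 0.

Blue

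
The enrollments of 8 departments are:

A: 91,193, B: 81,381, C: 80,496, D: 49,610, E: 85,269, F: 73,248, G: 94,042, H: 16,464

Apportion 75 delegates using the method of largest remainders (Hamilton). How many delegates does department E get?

Standard divisor: 571703 ÷ 75 ≈ 7622.707.
Standard quotas: A 11.9633, B 10.6761, C 10.5600, D 6.5082, E 11.1862, F 9.6092, G 12.3371, H 2.1599.
Lower quotas: A 11, B 10, C 10, D 6, E 11, F 9, G 12, H 2 (sum 71, leaving 4 seats).
Remainders in descending order: A 0.9633, B 0.6761, F 0.6092, C 0.5600, D 0.5082, G 0.3371, E 0.1862, H 0.1599.
The surplus seats go to A, B, F, C.
E receives 11.

11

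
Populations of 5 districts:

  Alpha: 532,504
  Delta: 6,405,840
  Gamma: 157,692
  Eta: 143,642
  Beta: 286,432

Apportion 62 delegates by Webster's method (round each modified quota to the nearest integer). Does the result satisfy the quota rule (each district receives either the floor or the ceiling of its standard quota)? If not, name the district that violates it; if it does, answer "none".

Standard quotas: Alpha 4.387, Delta 52.771, Gamma 1.299, Eta 1.183, Beta 2.360.
Webster allocation: Alpha 4, Delta 54, Gamma 1, Eta 1, Beta 2.
Delta has quota 52.771 (lower 52, upper 53) but receives 54 — outside the quota interval.

Delta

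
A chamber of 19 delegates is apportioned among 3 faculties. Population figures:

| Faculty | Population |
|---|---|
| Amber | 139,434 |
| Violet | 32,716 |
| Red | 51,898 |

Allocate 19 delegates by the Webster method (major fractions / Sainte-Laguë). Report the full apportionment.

Standard divisor 224048/19 ≈ 11792; standard quotas: Amber 11.824, Violet 2.774, Red 4.401.
Rounding to the nearest integer gives Amber 12, Violet 3, Red 4 — total 19, matching the house size, so no adjustment is needed.

Amber: 12, Violet: 3, Red: 4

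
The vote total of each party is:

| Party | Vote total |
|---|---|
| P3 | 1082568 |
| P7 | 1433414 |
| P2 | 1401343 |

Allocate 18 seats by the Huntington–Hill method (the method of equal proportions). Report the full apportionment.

With divisor 218706: modified quotas P3 4.950, P7 6.554, P2 6.407.
Geometric-mean thresholds: P3 √(4·5)=4.472, P7 √(6·7)=6.481, P2 √(6·7)=6.481.
Each quota rounded against its threshold gives P3 5, P7 7, P2 6 (total 18).

P3=5, P7=7, P2=6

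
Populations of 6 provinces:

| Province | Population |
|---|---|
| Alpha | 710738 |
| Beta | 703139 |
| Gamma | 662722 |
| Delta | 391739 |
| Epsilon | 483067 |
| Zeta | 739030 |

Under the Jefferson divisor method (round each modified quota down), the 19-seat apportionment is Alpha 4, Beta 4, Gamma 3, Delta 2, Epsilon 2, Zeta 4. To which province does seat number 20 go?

Priority for the next seat is population ÷ (current seats + 1).
Priorities: Alpha 142147.600, Beta 140627.800, Gamma 165680.500, Delta 130579.667, Epsilon 161022.333, Zeta 147806.000.
Highest priority: Gamma.

Gamma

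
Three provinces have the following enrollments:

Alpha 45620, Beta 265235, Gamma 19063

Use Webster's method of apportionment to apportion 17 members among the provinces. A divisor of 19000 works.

With modified divisor 19000: modified quotas Alpha 2.401, Beta 13.960, Gamma 1.003.
Rounding to the nearest integer: Alpha 2, Beta 14, Gamma 1 (total 17).

Alpha 2, Beta 14, Gamma 1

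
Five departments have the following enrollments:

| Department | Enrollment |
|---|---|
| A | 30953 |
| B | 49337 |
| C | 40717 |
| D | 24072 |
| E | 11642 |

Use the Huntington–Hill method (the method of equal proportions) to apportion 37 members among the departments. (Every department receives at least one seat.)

With divisor 4293: modified quotas A 7.210, B 11.492, C 9.485, D 5.607, E 2.712.
Geometric-mean thresholds: A √(7·8)=7.483, B √(11·12)=11.489, C √(9·10)=9.487, D √(5·6)=5.477, E √(2·3)=2.449.
Each quota rounded against its threshold gives A 7, B 12, C 9, D 6, E 3 (total 37).

A=7, B=12, C=9, D=6, E=3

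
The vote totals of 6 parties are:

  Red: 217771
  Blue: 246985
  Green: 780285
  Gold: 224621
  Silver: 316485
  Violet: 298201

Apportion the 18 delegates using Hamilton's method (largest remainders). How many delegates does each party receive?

Standard divisor: 2084348 ÷ 18 ≈ 115797.111.
Standard quotas: Red 1.8806, Blue 2.1329, Green 6.7384, Gold 1.9398, Silver 2.7331, Violet 2.5752.
Lower quotas: Red 1, Blue 2, Green 6, Gold 1, Silver 2, Violet 2 (sum 14, leaving 4 seats).
Remainders in descending order: Gold 0.9398, Red 0.8806, Green 0.7384, Silver 0.7331, Violet 0.5752, Blue 0.1329.
Largest remainders: Gold, Red, Green, Silver receive the extra seats.

Red: 2, Blue: 2, Green: 7, Gold: 2, Silver: 3, Violet: 2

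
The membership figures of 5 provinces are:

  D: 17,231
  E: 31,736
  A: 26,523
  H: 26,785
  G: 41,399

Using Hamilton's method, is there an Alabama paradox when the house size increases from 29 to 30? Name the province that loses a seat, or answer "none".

At 29 seats: D 4, E 6, A 5, H 6, G 8.
At 30 seats: D 4, E 7, A 5, H 5, G 9.
H drops from 6 to 5.

H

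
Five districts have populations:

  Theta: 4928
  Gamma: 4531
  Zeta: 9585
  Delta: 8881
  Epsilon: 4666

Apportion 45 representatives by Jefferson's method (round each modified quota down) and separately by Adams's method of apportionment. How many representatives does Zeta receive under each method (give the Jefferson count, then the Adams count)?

14 and 13

Jefferson: Theta 7, Gamma 6, Zeta 14, Delta 12, Epsilon 6.
Adams: Theta 7, Gamma 6, Zeta 13, Delta 12, Epsilon 7.
Zeta gets 14 under Jefferson and 13 under Adams.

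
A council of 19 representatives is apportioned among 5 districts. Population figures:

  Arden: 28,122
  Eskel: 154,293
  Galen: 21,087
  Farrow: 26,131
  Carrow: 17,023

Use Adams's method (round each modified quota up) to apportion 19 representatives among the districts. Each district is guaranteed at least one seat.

Standard divisor 246656/19 ≈ 12981.895; standard quotas: Arden 2.166, Eskel 11.885, Galen 1.624, Farrow 2.013, Carrow 1.311.
Rounding up gives 3, 12, 2, 3, 2 = 22 seats, so the divisor must be adjusted.
With modified divisor 14700: modified quotas Arden 1.913, Eskel 10.496, Galen 1.434, Farrow 1.778, Carrow 1.158.
Rounding up: Arden 2, Eskel 11, Galen 2, Farrow 2, Carrow 2 (total 19).

Arden 2; Eskel 11; Galen 2; Farrow 2; Carrow 2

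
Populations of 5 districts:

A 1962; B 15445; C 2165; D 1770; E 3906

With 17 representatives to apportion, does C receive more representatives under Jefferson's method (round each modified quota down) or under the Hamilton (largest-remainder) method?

Hamilton

Jefferson: A 1, B 11, C 1, D 1, E 3.
Hamilton: A 1, B 10, C 2, D 1, E 3.
C gets 1 under Jefferson and 2 under Hamilton.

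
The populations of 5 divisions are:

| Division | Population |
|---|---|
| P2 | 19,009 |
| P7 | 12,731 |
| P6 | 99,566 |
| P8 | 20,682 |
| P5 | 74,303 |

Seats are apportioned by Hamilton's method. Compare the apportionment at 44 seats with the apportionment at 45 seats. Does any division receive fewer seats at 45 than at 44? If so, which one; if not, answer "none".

At 44 seats: P2 4, P7 3, P6 19, P8 4, P5 14.
At 45 seats: P2 4, P7 2, P6 20, P8 4, P5 15.
P7 drops from 3 to 2.

P7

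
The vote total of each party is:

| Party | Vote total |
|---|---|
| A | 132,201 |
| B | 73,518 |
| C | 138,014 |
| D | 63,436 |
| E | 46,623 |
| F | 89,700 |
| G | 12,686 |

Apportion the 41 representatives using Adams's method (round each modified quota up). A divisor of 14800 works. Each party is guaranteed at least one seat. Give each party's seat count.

With modified divisor 14800: modified quotas A 8.932, B 4.967, C 9.325, D 4.286, E 3.150, F 6.061, G 0.857.
Rounding up: A 9, B 5, C 10, D 5, E 4, F 7, G 1 (total 41).

A: 9; B: 5; C: 10; D: 5; E: 4; F: 7; G: 1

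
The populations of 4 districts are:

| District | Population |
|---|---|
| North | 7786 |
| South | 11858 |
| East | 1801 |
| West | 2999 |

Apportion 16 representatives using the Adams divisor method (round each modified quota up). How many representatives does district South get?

7

Standard divisor 24444/16 ≈ 1527.75; standard quotas: North 5.096, South 7.762, East 1.179, West 1.963.
Rounding up gives 6, 8, 2, 2 = 18 seats, so the divisor must be adjusted.
With modified divisor 1700: modified quotas North 4.580, South 6.975, East 1.059, West 1.764.
Rounding up: North 5, South 7, East 2, West 2 (total 16).
South receives 7.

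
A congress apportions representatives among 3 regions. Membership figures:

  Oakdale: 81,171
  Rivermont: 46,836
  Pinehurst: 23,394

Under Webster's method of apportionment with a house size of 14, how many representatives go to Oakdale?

Standard divisor 151401/14 ≈ 10814.357; standard quotas: Oakdale 7.506, Rivermont 4.331, Pinehurst 2.163.
Rounding to the nearest integer gives Oakdale 8, Rivermont 4, Pinehurst 2 — total 14, matching the house size, so no adjustment is needed.
Oakdale receives 8.

8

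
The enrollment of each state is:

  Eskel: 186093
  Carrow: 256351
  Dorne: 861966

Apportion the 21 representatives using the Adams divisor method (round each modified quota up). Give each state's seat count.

Standard divisor 1304410/21 ≈ 62114.762; standard quotas: Eskel 2.996, Carrow 4.127, Dorne 13.877.
Rounding up gives 3, 5, 14 = 22 seats, so the divisor must be adjusted.
With modified divisor 65200: modified quotas Eskel 2.854, Carrow 3.932, Dorne 13.220.
Rounding up: Eskel 3, Carrow 4, Dorne 14 (total 21).

Eskel 3, Carrow 4, Dorne 14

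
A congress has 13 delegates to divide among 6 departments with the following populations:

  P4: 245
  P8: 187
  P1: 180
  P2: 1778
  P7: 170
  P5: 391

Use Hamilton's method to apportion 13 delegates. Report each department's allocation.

The standard divisor is 2951/13 = 227.
Standard quotas: P4 1.079, P8 0.824, P1 0.793, P2 7.833, P7 0.749, P5 1.722.
Lower quotas: P4 1, P8 0, P1 0, P2 7, P7 0, P5 1 (sum 9, leaving 4 seats).
Remainders in descending order: P2 0.833, P8 0.824, P1 0.793, P7 0.749, P5 0.722, P4 0.079.
Largest remainders: P2, P8, P1, P7 receive the extra seats.

P4 1; P8 1; P1 1; P2 8; P7 1; P5 1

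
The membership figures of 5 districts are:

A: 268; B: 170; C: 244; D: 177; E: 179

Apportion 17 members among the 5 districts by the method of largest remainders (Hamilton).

A: 4, B: 3, C: 4, D: 3, E: 3

The standard divisor is 1038/17 ≈ 61.059.
Standard quotas: A 4.389, B 2.784, C 3.996, D 2.899, E 2.932.
Lower quotas: A 4, B 2, C 3, D 2, E 2 (sum 13, leaving 4 seats).
Remainders in descending order: C 0.996, E 0.932, D 0.899, B 0.784, A 0.389.
The surplus seats go to C, E, D, B.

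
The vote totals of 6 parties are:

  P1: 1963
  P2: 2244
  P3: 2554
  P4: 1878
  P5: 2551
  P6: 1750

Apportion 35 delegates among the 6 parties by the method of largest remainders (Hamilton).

P1=5; P2=6; P3=7; P4=5; P5=7; P6=5

Standard divisor: 12940 ÷ 35 ≈ 369.714.
Standard quotas: P1 5.310, P2 6.070, P3 6.908, P4 5.080, P5 6.900, P6 4.733.
Lower quotas: P1 5, P2 6, P3 6, P4 5, P5 6, P6 4 (sum 32, leaving 3 seats).
Remainders in descending order: P3 0.908, P5 0.900, P6 0.733, P1 0.310, P4 0.080, P2 0.070.
The surplus seats go to P3, P5, P6.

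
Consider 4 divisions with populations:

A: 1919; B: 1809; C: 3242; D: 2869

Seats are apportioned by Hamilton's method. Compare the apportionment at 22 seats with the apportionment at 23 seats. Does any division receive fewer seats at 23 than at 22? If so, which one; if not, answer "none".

none

At 22 seats: A 4, B 4, C 7, D 7.
At 23 seats: A 4, B 4, C 8, D 7.
No division's allocation decreased.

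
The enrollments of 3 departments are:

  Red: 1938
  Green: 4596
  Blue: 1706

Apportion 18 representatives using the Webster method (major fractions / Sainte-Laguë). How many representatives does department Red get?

4

Standard divisor 8240/18 ≈ 457.778; standard quotas: Red 4.233, Green 10.040, Blue 3.727.
Rounding to the nearest integer gives Red 4, Green 10, Blue 4 — total 18, matching the house size, so no adjustment is needed.
Red receives 4.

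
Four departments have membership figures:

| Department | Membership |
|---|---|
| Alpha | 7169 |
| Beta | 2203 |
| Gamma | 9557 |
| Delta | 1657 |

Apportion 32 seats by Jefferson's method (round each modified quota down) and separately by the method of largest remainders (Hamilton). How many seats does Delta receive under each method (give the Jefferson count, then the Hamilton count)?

2 and 3

Jefferson: Alpha 12, Beta 3, Gamma 15, Delta 2.
Hamilton: Alpha 11, Beta 3, Gamma 15, Delta 3.
Delta gets 2 under Jefferson and 3 under Hamilton.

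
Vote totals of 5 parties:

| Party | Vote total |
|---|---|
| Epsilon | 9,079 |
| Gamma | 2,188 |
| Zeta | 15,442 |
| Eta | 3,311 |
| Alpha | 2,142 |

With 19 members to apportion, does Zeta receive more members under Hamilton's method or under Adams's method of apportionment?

Hamilton

Hamilton: Epsilon 6, Gamma 1, Zeta 9, Eta 2, Alpha 1.
Adams: Epsilon 5, Gamma 2, Zeta 8, Eta 2, Alpha 2.
Zeta gets 9 under Hamilton and 8 under Adams.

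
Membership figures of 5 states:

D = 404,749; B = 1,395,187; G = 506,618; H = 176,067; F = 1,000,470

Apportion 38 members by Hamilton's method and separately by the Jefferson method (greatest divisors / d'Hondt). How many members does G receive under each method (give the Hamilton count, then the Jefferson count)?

6 and 5

Hamilton: D 4, B 15, G 6, H 2, F 11.
Jefferson: D 4, B 16, G 5, H 2, F 11.
G gets 6 under Hamilton and 5 under Jefferson.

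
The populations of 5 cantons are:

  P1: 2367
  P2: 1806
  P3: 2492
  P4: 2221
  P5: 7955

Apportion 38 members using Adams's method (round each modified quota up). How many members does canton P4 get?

5

Standard divisor 16841/38 ≈ 443.184; standard quotas: P1 5.341, P2 4.075, P3 5.623, P4 5.011, P5 17.950.
Rounding up gives 6, 5, 6, 6, 18 = 41 seats, so the divisor must be adjusted.
With modified divisor 470: modified quotas P1 5.036, P2 3.843, P3 5.302, P4 4.726, P5 16.926.
Rounding up: P1 6, P2 4, P3 6, P4 5, P5 17 (total 38).
P4 receives 5.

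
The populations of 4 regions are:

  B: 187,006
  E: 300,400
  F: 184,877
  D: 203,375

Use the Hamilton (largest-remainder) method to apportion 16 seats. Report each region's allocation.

Total 875658; standard divisor 875658/16 ≈ 54728.625.
Standard quotas: B 3.4170, E 5.4889, F 3.3781, D 3.7161.
Lower quotas: B 3, E 5, F 3, D 3 (sum 14, leaving 2 seats).
Remainders in descending order: D 0.7161, E 0.4889, B 0.4170, F 0.3781.
Largest remainders: D, E receive the extra seats.

B 3, E 6, F 3, D 4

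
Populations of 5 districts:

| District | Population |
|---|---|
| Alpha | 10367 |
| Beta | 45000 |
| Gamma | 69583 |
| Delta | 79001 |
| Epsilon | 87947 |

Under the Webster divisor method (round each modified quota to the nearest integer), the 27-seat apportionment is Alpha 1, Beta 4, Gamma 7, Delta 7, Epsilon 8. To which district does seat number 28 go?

Priority for the next seat is population ÷ (current seats + 0.5).
Priorities: Alpha 6911.333, Beta 10000.000, Gamma 9277.733, Delta 10533.467, Epsilon 10346.706.
Highest priority: Delta.

Delta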